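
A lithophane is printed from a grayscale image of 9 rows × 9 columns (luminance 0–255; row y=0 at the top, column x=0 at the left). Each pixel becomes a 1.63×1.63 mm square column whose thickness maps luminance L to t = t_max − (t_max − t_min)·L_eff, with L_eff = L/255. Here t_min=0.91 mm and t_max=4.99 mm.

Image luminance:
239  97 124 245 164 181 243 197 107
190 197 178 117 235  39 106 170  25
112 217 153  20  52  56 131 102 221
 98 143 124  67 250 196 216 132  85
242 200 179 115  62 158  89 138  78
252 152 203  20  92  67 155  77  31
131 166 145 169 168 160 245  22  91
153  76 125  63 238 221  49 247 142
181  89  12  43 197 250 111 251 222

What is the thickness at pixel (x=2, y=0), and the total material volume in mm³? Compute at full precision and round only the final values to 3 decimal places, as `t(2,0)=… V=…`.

span = t_max - t_min = 4.99 - 0.91 = 4.080
L(2,0) = 124, L_eff = 124/255 = 0.486275
t(2,0) = 4.99 - 4.080·0.486275 = 3.006
Σt over all 9·9 pixels = 220.094
V = pitch²·Σt = 1.63²·220.094 = 584.768

t(2,0)=3.006 V=584.768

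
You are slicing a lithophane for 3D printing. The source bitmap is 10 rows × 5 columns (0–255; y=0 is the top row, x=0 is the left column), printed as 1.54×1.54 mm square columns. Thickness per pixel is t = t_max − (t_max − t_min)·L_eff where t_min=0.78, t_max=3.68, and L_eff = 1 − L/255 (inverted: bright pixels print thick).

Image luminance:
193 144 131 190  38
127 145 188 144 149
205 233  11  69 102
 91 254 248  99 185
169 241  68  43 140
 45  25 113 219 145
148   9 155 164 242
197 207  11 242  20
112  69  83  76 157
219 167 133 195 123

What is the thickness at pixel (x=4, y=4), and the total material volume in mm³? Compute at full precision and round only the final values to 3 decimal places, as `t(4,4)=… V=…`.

t(4,4)=2.372 V=278.135

span = t_max - t_min = 3.68 - 0.78 = 2.900
L(4,4) = 140, L_eff = 1 - 140/255 = 0.450980 (inverted)
t(4,4) = 3.68 - 2.900·0.450980 = 2.372
Σt over all 10·5 pixels = 299057/2550 ≈ 117.2772549
V = pitch²·Σt = 1.54²·299057/2550 = 278.135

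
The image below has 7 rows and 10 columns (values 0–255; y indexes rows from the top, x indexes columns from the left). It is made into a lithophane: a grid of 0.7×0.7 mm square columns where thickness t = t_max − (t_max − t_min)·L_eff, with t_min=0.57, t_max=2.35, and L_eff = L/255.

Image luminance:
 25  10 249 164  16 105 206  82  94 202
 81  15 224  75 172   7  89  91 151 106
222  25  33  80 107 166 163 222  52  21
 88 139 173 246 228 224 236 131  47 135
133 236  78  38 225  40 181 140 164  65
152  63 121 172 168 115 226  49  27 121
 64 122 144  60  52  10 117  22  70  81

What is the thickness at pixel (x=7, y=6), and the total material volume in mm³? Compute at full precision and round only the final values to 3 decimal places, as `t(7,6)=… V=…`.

span = t_max - t_min = 2.35 - 0.57 = 1.780
L(7,6) = 22, L_eff = 22/255 = 0.086275
t(7,6) = 2.35 - 1.780·0.086275 = 2.196
Σt over all 7·10 pixels = 1371313/12750 ≈ 107.5539608
V = pitch²·Σt = 0.7²·1371313/12750 = 52.701

t(7,6)=2.196 V=52.701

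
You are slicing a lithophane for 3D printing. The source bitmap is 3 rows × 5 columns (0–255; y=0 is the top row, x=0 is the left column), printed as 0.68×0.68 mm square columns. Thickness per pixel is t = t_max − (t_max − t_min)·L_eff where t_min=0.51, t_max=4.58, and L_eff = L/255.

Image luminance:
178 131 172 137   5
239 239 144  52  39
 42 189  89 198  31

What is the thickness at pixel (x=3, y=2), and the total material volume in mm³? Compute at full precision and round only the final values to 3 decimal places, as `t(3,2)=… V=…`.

span = t_max - t_min = 4.58 - 0.51 = 4.070
L(3,2) = 198, L_eff = 198/255 = 0.776471
t(3,2) = 4.58 - 4.070·0.776471 = 1.420
Σt over all 3·5 pixels = 196931/5100 ≈ 38.6139216
V = pitch²·Σt = 0.68²·196931/5100 = 17.855

t(3,2)=1.420 V=17.855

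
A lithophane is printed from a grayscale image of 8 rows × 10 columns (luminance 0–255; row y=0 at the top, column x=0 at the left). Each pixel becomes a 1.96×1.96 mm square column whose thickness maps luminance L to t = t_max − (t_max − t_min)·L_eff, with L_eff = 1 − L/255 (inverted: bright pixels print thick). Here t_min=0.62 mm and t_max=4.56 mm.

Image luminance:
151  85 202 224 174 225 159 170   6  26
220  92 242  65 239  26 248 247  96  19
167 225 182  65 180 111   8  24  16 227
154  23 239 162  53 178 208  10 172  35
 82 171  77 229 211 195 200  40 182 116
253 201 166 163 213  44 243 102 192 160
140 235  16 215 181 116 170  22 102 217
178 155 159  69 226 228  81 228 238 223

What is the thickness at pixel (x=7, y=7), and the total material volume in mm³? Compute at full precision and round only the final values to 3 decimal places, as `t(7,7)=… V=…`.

span = t_max - t_min = 4.56 - 0.62 = 3.940
L(7,7) = 228, L_eff = 1 - 228/255 = 0.105882 (inverted)
t(7,7) = 4.56 - 3.940·0.105882 = 4.143
Σt over all 8·10 pixels = 1477909/6375 ≈ 231.8288627
V = pitch²·Σt = 1.96²·1477909/6375 = 890.594

t(7,7)=4.143 V=890.594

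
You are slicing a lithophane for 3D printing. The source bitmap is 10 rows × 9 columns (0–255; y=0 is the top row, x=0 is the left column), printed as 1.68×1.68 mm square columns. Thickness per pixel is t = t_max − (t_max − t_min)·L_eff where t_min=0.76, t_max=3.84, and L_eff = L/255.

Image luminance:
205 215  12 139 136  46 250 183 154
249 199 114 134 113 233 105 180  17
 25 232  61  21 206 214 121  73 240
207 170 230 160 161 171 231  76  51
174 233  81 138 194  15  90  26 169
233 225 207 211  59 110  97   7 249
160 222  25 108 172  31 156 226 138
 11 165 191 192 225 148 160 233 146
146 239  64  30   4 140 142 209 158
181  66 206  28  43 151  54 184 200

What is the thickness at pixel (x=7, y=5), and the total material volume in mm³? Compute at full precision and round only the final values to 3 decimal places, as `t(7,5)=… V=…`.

t(7,5)=3.755 V=538.863

span = t_max - t_min = 3.84 - 0.76 = 3.080
L(7,5) = 7, L_eff = 7/255 = 0.027451
t(7,5) = 3.84 - 3.080·0.027451 = 3.755
Σt over all 10·9 pixels = 1217138/6375 ≈ 190.9236078
V = pitch²·Σt = 1.68²·1217138/6375 = 538.863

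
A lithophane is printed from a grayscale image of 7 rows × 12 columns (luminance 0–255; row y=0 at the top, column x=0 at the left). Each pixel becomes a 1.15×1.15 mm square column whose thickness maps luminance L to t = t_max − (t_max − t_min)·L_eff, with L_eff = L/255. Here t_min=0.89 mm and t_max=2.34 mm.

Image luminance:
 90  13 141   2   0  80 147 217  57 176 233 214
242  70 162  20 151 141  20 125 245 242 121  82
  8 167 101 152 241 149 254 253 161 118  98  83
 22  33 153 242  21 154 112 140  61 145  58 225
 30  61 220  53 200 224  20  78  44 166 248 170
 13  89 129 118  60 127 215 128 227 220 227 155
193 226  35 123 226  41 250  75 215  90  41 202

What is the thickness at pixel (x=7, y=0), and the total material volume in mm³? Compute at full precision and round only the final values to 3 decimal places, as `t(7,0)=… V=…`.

span = t_max - t_min = 2.34 - 0.89 = 1.450
L(7,0) = 217, L_eff = 217/255 = 0.850980
t(7,0) = 2.34 - 1.450·0.850980 = 1.106
Σt over all 7·12 pixels = 681107/5100 ≈ 133.5503922
V = pitch²·Σt = 1.15²·681107/5100 = 176.620

t(7,0)=1.106 V=176.620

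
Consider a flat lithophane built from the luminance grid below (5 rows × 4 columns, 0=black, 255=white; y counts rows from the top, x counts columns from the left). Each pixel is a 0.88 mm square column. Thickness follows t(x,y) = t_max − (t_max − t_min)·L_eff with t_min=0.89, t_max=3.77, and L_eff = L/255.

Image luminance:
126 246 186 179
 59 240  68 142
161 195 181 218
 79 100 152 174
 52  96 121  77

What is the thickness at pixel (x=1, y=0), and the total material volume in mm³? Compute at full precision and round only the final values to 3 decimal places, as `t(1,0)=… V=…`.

span = t_max - t_min = 3.77 - 0.89 = 2.880
L(1,0) = 246, L_eff = 246/255 = 0.964706
t(1,0) = 3.77 - 2.880·0.964706 = 0.992
Σt over all 5·4 pixels = 91777/2125 ≈ 43.1891765
V = pitch²·Σt = 0.88²·91777/2125 = 33.446

t(1,0)=0.992 V=33.446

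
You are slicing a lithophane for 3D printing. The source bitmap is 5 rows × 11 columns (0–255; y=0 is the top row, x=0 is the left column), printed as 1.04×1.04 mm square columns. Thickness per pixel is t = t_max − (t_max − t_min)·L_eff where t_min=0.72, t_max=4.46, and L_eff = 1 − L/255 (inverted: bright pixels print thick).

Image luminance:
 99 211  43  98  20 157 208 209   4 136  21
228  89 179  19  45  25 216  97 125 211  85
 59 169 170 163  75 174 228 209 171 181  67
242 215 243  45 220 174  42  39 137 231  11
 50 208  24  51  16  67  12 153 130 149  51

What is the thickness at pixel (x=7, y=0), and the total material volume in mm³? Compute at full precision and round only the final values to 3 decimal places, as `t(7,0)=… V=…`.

span = t_max - t_min = 4.46 - 0.72 = 3.740
L(7,0) = 209, L_eff = 1 - 209/255 = 0.180392 (inverted)
t(7,0) = 4.46 - 3.740·0.180392 = 3.785
Σt over all 5·11 pixels = 103411/750 ≈ 137.8813333
V = pitch²·Σt = 1.04²·103411/750 = 149.132

t(7,0)=3.785 V=149.132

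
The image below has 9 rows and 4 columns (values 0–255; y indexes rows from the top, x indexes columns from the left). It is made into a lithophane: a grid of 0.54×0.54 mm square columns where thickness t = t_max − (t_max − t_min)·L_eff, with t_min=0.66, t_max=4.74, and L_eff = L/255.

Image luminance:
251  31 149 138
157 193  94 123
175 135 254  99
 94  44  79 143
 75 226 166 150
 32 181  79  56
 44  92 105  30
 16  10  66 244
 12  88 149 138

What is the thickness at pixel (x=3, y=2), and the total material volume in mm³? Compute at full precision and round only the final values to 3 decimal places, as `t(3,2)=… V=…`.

t(3,2)=3.156 V=30.546

span = t_max - t_min = 4.74 - 0.66 = 4.080
L(3,2) = 99, L_eff = 99/255 = 0.388235
t(3,2) = 4.74 - 4.080·0.388235 = 3.156
Σt over all 9·4 pixels = 104.752
V = pitch²·Σt = 0.54²·104.752 = 30.546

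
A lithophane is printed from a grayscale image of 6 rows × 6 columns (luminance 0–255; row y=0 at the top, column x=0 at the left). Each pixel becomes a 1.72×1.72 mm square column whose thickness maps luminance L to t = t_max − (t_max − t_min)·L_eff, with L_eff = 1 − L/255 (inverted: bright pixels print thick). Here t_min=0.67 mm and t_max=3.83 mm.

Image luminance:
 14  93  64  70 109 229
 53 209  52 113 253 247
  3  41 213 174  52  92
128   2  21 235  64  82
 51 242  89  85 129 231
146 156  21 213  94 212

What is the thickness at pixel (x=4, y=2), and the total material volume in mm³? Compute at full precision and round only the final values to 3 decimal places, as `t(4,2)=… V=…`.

t(4,2)=1.314 V=228.339

span = t_max - t_min = 3.83 - 0.67 = 3.160
L(4,2) = 52, L_eff = 1 - 52/255 = 0.796078 (inverted)
t(4,2) = 3.83 - 3.160·0.796078 = 1.314
Σt over all 6·6 pixels = 492043/6375 ≈ 77.1832157
V = pitch²·Σt = 1.72²·492043/6375 = 228.339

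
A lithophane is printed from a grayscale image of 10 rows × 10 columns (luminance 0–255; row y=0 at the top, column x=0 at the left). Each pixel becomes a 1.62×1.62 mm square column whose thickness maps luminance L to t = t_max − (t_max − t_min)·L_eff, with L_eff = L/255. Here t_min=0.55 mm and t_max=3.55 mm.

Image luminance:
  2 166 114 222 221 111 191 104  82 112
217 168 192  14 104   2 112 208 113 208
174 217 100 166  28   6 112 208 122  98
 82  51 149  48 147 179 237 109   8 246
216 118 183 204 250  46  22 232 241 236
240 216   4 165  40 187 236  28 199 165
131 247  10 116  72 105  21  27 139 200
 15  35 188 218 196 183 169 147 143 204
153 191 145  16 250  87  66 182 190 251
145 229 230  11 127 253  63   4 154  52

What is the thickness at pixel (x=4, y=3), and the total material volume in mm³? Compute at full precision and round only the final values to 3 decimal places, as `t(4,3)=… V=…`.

t(4,3)=1.821 V=507.343

span = t_max - t_min = 3.55 - 0.55 = 3.000
L(4,3) = 147, L_eff = 147/255 = 0.576471
t(4,3) = 3.55 - 3.000·0.576471 = 1.821
Σt over all 10·10 pixels = 16432/85 ≈ 193.3176471
V = pitch²·Σt = 1.62²·16432/85 = 507.343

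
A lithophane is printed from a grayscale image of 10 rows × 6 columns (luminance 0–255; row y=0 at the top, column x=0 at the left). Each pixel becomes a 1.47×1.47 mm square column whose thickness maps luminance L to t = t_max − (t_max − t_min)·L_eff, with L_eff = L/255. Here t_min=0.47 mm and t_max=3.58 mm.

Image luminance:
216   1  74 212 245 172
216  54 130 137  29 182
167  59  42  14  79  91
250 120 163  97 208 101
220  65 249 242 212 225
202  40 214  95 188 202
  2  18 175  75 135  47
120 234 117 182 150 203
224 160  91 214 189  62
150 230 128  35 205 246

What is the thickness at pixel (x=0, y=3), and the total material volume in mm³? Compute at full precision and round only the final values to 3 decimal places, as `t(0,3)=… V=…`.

t(0,3)=0.531 V=237.381

span = t_max - t_min = 3.58 - 0.47 = 3.110
L(0,3) = 250, L_eff = 250/255 = 0.980392
t(0,3) = 3.58 - 3.110·0.980392 = 0.531
Σt over all 10·6 pixels = 560249/5100 ≈ 109.8527451
V = pitch²·Σt = 1.47²·560249/5100 = 237.381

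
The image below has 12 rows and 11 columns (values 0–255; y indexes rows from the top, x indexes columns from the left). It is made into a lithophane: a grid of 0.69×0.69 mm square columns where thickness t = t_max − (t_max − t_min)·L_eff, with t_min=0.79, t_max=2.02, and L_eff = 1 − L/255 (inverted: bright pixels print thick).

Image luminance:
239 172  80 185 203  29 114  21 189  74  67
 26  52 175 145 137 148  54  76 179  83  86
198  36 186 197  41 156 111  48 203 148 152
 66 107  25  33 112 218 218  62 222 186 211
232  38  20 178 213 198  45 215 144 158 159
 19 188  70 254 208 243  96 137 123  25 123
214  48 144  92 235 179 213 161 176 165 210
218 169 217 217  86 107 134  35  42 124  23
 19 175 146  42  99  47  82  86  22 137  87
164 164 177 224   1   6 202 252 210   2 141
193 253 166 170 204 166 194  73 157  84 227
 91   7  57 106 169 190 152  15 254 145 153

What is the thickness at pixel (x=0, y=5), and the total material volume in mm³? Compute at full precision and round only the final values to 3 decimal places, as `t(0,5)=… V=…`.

span = t_max - t_min = 2.02 - 0.79 = 1.230
L(0,5) = 19, L_eff = 1 - 19/255 = 0.925490 (inverted)
t(0,5) = 2.02 - 1.230·0.925490 = 0.882
Σt over all 12·11 pixels = 188.576
V = pitch²·Σt = 0.69²·188.576 = 89.781

t(0,5)=0.882 V=89.781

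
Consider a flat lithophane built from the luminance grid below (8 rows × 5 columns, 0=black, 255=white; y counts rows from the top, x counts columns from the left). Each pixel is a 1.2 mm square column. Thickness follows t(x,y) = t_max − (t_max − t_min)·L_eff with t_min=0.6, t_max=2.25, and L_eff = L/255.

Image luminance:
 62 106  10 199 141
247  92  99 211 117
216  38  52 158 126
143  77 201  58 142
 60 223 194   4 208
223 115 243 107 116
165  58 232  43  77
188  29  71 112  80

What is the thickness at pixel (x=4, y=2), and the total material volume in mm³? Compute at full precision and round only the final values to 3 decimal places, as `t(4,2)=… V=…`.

span = t_max - t_min = 2.25 - 0.6 = 1.650
L(4,2) = 126, L_eff = 126/255 = 0.494118
t(4,2) = 2.25 - 1.650·0.494118 = 1.435
Σt over all 8·5 pixels = 97527/1700 ≈ 57.3688235
V = pitch²·Σt = 1.2²·97527/1700 = 82.611

t(4,2)=1.435 V=82.611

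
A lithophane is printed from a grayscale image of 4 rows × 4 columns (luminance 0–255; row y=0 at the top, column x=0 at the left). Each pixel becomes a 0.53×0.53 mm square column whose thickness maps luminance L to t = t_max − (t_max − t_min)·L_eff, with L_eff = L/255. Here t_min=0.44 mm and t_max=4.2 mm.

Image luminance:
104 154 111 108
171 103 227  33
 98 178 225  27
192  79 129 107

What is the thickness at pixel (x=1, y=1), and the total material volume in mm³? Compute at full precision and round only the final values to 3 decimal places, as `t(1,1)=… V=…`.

t(1,1)=2.681 V=10.402

span = t_max - t_min = 4.2 - 0.44 = 3.760
L(1,1) = 103, L_eff = 103/255 = 0.403922
t(1,1) = 4.2 - 3.760·0.403922 = 2.681
Σt over all 4·4 pixels = 78692/2125 ≈ 37.0315294
V = pitch²·Σt = 0.53²·78692/2125 = 10.402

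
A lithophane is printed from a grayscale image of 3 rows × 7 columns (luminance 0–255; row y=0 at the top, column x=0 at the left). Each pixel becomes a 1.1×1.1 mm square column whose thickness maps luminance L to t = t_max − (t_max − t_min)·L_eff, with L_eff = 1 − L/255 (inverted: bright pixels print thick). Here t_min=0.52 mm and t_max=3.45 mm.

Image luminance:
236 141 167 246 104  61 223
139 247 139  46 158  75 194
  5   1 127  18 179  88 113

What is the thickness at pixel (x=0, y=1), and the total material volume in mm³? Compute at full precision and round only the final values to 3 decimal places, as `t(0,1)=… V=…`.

span = t_max - t_min = 3.45 - 0.52 = 2.930
L(0,1) = 139, L_eff = 1 - 139/255 = 0.454902 (inverted)
t(0,1) = 3.45 - 2.930·0.454902 = 2.117
Σt over all 3·7 pixels = 1071611/25500 ≈ 42.0239608
V = pitch²·Σt = 1.1²·1071611/25500 = 50.849

t(0,1)=2.117 V=50.849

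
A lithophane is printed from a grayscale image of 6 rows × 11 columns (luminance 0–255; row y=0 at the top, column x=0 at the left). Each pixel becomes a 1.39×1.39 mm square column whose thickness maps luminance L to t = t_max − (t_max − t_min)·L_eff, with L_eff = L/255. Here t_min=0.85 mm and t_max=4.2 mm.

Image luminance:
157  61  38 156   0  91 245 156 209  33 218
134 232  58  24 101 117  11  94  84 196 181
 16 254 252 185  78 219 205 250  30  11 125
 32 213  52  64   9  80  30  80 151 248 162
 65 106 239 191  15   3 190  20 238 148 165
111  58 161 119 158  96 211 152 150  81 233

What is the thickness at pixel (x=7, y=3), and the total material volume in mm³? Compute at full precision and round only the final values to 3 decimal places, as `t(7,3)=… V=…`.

span = t_max - t_min = 4.2 - 0.85 = 3.350
L(7,3) = 80, L_eff = 80/255 = 0.313725
t(7,3) = 4.2 - 3.350·0.313725 = 3.149
Σt over all 6·11 pixels = 215209/1275 ≈ 168.7913725
V = pitch²·Σt = 1.39²·215209/1275 = 326.122

t(7,3)=3.149 V=326.122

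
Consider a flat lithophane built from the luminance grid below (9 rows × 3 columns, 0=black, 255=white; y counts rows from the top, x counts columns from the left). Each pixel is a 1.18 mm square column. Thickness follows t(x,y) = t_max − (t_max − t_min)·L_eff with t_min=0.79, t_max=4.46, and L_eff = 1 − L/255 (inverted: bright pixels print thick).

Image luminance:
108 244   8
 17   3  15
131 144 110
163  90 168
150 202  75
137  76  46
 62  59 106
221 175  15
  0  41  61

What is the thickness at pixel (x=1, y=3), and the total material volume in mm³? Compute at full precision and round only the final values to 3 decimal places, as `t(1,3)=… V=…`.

t(1,3)=2.085 V=82.344

span = t_max - t_min = 4.46 - 0.79 = 3.670
L(1,3) = 90, L_eff = 1 - 90/255 = 0.647059 (inverted)
t(1,3) = 4.46 - 3.670·0.647059 = 2.085
Σt over all 9·3 pixels = 377006/6375 ≈ 59.1381961
V = pitch²·Σt = 1.18²·377006/6375 = 82.344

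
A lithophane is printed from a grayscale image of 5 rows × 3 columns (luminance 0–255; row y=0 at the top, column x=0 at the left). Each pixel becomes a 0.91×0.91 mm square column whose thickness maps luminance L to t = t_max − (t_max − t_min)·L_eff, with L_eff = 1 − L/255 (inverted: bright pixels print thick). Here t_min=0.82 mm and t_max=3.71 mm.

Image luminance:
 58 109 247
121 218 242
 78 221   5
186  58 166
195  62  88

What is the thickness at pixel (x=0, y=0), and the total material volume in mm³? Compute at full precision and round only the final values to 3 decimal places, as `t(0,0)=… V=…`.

span = t_max - t_min = 3.71 - 0.82 = 2.890
L(0,0) = 58, L_eff = 1 - 58/255 = 0.772549 (inverted)
t(0,0) = 3.71 - 2.890·0.772549 = 1.477
Σt over all 5·3 pixels = 13342/375 ≈ 35.5786667
V = pitch²·Σt = 0.91²·13342/375 = 29.463

t(0,0)=1.477 V=29.463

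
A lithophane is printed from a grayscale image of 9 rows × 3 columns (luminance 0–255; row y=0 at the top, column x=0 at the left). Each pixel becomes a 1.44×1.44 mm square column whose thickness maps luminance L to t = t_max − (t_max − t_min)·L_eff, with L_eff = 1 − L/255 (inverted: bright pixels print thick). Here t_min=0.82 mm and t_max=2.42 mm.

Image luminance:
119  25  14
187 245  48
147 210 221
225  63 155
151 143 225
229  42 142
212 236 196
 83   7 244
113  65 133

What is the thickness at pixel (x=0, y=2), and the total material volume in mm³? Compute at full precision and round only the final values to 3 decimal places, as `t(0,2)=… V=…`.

t(0,2)=1.742 V=96.391

span = t_max - t_min = 2.42 - 0.82 = 1.600
L(0,2) = 147, L_eff = 1 - 147/255 = 0.423529 (inverted)
t(0,2) = 2.42 - 1.600·0.423529 = 1.742
Σt over all 9·3 pixels = 118537/2550 ≈ 46.4850980
V = pitch²·Σt = 1.44²·118537/2550 = 96.391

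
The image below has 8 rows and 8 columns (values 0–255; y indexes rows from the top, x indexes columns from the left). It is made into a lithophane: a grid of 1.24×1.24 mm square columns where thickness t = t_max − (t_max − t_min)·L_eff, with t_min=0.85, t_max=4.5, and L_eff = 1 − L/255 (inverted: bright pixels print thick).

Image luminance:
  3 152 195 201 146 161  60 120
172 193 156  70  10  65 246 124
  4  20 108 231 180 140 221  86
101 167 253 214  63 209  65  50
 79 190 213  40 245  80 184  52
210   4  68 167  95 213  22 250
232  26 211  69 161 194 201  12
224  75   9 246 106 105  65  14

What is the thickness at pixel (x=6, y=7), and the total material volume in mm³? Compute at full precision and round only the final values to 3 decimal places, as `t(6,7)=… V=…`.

t(6,7)=1.780 V=265.174

span = t_max - t_min = 4.5 - 0.85 = 3.650
L(6,7) = 65, L_eff = 1 - 65/255 = 0.745098 (inverted)
t(6,7) = 4.5 - 3.650·0.745098 = 1.780
Σt over all 8·8 pixels = 219886/1275 ≈ 172.4596078
V = pitch²·Σt = 1.24²·219886/1275 = 265.174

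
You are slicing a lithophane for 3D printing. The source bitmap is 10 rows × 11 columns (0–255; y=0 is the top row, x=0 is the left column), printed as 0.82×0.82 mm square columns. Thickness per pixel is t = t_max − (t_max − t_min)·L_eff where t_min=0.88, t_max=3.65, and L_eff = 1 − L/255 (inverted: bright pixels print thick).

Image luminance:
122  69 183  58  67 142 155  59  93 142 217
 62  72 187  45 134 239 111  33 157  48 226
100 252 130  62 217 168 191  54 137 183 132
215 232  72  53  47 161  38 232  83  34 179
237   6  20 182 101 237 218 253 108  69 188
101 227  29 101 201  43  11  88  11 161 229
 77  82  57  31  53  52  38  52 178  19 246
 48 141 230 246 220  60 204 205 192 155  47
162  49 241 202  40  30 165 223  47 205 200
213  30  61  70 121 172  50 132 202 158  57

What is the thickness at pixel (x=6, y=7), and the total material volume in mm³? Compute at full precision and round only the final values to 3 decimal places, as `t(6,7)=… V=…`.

span = t_max - t_min = 3.65 - 0.88 = 2.770
L(6,7) = 204, L_eff = 1 - 204/255 = 0.200000 (inverted)
t(6,7) = 3.65 - 2.770·0.200000 = 3.096
Σt over all 10·11 pixels = 6312329/25500 ≈ 247.5423137
V = pitch²·Σt = 0.82²·6312329/25500 = 166.447

t(6,7)=3.096 V=166.447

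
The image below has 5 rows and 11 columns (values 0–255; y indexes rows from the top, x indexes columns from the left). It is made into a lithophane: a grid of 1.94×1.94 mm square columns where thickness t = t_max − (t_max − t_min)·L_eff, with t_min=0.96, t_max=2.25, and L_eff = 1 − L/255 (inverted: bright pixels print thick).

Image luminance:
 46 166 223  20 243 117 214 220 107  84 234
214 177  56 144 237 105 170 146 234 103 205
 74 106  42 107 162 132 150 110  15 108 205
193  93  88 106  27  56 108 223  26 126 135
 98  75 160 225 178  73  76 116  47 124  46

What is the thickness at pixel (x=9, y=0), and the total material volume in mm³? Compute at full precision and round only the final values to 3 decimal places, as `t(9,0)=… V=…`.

t(9,0)=1.385 V=333.422

span = t_max - t_min = 2.25 - 0.96 = 1.290
L(9,0) = 84, L_eff = 1 - 84/255 = 0.670588 (inverted)
t(9,0) = 2.25 - 1.290·0.670588 = 1.385
Σt over all 5·11 pixels = 30121/340 ≈ 88.5911765
V = pitch²·Σt = 1.94²·30121/340 = 333.422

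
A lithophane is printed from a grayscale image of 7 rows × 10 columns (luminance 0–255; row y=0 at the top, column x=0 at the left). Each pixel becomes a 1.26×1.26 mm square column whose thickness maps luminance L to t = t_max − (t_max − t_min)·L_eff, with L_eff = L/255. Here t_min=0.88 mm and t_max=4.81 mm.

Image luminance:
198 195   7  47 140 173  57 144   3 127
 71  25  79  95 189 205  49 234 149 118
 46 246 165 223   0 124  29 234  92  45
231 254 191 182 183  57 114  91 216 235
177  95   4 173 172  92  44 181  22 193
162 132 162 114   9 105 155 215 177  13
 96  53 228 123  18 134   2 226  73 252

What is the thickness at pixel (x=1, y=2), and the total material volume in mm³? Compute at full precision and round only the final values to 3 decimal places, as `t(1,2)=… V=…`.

span = t_max - t_min = 4.81 - 0.88 = 3.930
L(1,2) = 246, L_eff = 246/255 = 0.964706
t(1,2) = 4.81 - 3.930·0.964706 = 1.019
Σt over all 7·10 pixels = 340127/1700 ≈ 200.0747059
V = pitch²·Σt = 1.26²·340127/1700 = 317.639

t(1,2)=1.019 V=317.639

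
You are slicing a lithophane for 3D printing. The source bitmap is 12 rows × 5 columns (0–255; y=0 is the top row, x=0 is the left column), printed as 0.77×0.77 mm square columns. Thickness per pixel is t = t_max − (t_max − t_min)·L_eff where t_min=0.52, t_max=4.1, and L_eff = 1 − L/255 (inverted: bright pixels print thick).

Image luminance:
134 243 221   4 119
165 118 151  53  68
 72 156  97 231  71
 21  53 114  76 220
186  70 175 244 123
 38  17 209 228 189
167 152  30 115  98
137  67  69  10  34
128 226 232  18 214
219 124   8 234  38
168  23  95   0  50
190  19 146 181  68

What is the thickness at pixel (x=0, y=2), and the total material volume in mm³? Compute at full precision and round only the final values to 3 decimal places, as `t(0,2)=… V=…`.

span = t_max - t_min = 4.1 - 0.52 = 3.580
L(0,2) = 72, L_eff = 1 - 72/255 = 0.717647 (inverted)
t(0,2) = 4.1 - 3.580·0.717647 = 1.531
Σt over all 12·5 pixels = 836677/6375 ≈ 131.2434510
V = pitch²·Σt = 0.77²·836677/6375 = 77.814

t(0,2)=1.531 V=77.814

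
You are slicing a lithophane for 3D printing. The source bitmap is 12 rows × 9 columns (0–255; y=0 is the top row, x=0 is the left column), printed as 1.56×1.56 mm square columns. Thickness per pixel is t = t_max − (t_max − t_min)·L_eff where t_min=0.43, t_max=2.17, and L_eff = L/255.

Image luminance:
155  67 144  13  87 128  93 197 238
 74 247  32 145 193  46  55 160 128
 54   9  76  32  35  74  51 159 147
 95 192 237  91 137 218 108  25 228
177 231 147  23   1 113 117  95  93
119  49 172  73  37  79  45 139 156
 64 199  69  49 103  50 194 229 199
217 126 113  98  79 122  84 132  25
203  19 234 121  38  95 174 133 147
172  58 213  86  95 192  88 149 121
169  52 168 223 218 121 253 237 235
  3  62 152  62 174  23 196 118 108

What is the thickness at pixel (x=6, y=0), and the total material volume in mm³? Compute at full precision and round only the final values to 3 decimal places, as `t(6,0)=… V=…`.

span = t_max - t_min = 2.17 - 0.43 = 1.740
L(6,0) = 93, L_eff = 93/255 = 0.364706
t(6,0) = 2.17 - 1.740·0.364706 = 1.535
Σt over all 12·9 pixels = 61613/425 ≈ 144.9717647
V = pitch²·Σt = 1.56²·61613/425 = 352.803

t(6,0)=1.535 V=352.803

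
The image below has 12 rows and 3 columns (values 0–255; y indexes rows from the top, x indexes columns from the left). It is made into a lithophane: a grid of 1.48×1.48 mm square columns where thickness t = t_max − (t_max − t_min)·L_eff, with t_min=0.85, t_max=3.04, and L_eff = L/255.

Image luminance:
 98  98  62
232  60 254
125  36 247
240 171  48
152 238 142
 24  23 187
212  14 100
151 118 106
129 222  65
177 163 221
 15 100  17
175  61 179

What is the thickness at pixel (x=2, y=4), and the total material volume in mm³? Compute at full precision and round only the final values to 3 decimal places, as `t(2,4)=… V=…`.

span = t_max - t_min = 3.04 - 0.85 = 2.190
L(2,4) = 142, L_eff = 142/255 = 0.556863
t(2,4) = 3.04 - 2.190·0.556863 = 1.820
Σt over all 12·3 pixels = 294957/4250 ≈ 69.4016471
V = pitch²·Σt = 1.48²·294957/4250 = 152.017

t(2,4)=1.820 V=152.017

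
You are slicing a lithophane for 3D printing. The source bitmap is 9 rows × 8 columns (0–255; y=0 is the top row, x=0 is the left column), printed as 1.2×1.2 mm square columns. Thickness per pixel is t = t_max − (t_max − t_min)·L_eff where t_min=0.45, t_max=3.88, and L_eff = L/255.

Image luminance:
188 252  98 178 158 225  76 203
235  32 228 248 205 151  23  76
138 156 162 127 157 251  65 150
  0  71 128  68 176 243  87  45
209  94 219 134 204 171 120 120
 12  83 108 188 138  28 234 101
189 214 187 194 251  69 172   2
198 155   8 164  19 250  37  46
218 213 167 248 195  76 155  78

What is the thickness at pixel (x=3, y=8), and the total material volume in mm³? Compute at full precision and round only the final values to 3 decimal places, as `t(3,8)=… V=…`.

span = t_max - t_min = 3.88 - 0.45 = 3.430
L(3,8) = 248, L_eff = 248/255 = 0.972549
t(3,8) = 3.88 - 3.430·0.972549 = 0.544
Σt over all 9·8 pixels = 52967/375 ≈ 141.2453333
V = pitch²·Σt = 1.2²·52967/375 = 203.393

t(3,8)=0.544 V=203.393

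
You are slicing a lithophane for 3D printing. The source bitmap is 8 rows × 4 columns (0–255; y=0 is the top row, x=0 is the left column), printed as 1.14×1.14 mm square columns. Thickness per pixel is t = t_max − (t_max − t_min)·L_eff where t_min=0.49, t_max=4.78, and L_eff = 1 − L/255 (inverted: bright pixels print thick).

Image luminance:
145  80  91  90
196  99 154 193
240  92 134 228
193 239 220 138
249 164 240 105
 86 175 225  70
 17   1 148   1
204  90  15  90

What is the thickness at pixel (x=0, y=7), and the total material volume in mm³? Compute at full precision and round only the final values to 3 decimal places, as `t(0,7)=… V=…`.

t(0,7)=3.922 V=116.841

span = t_max - t_min = 4.78 - 0.49 = 4.290
L(0,7) = 204, L_eff = 1 - 204/255 = 0.200000 (inverted)
t(0,7) = 4.78 - 4.290·0.200000 = 3.922
Σt over all 8·4 pixels = 191049/2125 ≈ 89.9054118
V = pitch²·Σt = 1.14²·191049/2125 = 116.841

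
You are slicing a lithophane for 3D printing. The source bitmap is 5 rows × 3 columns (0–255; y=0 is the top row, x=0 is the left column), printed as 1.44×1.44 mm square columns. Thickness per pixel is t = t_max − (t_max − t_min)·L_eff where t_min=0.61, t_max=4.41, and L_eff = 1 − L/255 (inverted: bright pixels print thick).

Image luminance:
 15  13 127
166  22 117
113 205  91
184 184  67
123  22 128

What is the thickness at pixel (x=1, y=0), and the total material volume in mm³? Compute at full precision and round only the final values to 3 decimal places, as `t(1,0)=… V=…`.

span = t_max - t_min = 4.41 - 0.61 = 3.800
L(1,0) = 13, L_eff = 1 - 13/255 = 0.949020 (inverted)
t(1,0) = 4.41 - 3.800·0.949020 = 0.804
Σt over all 5·3 pixels = 166517/5100 ≈ 32.6503922
V = pitch²·Σt = 1.44²·166517/5100 = 67.704

t(1,0)=0.804 V=67.704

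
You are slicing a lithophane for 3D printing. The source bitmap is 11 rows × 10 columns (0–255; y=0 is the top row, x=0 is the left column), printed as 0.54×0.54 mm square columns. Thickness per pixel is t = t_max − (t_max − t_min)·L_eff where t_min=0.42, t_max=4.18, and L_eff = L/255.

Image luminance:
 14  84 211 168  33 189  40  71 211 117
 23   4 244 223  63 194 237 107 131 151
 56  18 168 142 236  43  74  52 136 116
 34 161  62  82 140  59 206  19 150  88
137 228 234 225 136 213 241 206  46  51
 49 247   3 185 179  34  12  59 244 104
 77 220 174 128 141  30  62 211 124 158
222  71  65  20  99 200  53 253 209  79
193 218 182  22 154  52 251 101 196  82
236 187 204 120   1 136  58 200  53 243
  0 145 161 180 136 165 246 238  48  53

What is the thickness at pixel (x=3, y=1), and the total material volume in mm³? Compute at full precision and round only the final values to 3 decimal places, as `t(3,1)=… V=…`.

t(3,1)=0.892 V=72.820

span = t_max - t_min = 4.18 - 0.42 = 3.760
L(3,1) = 223, L_eff = 223/255 = 0.874510
t(3,1) = 4.18 - 3.760·0.874510 = 0.892
Σt over all 11·10 pixels = 530669/2125 ≈ 249.7265882
V = pitch²·Σt = 0.54²·530669/2125 = 72.820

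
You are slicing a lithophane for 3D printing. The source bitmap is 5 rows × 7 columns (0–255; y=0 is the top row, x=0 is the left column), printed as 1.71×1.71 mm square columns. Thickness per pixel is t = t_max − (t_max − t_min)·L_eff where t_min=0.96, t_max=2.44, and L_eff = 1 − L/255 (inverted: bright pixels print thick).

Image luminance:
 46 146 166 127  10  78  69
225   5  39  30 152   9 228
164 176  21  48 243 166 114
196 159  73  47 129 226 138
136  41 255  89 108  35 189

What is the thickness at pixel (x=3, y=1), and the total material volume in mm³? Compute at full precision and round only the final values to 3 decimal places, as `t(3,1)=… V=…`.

t(3,1)=1.134 V=167.543

span = t_max - t_min = 2.44 - 0.96 = 1.480
L(3,1) = 30, L_eff = 1 - 30/255 = 0.882353 (inverted)
t(3,1) = 2.44 - 1.480·0.882353 = 1.134
Σt over all 5·7 pixels = 121757/2125 ≈ 57.2974118
V = pitch²·Σt = 1.71²·121757/2125 = 167.543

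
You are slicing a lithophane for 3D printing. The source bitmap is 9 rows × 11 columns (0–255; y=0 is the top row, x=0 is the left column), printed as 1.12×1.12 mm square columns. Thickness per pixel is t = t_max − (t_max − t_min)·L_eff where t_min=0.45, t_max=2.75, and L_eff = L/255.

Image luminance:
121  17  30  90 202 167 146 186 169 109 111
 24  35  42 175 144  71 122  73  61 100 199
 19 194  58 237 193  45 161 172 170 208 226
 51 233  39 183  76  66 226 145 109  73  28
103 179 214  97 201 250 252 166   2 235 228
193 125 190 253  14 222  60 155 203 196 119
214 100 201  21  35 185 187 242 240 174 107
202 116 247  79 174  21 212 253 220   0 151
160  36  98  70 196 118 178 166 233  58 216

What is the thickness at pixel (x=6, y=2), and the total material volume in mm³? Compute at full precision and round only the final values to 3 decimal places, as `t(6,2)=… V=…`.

span = t_max - t_min = 2.75 - 0.45 = 2.300
L(6,2) = 161, L_eff = 161/255 = 0.631373
t(6,2) = 2.75 - 2.300·0.631373 = 1.298
Σt over all 9·11 pixels = 750317/5100 ≈ 147.1209804
V = pitch²·Σt = 1.12²·750317/5100 = 184.549

t(6,2)=1.298 V=184.549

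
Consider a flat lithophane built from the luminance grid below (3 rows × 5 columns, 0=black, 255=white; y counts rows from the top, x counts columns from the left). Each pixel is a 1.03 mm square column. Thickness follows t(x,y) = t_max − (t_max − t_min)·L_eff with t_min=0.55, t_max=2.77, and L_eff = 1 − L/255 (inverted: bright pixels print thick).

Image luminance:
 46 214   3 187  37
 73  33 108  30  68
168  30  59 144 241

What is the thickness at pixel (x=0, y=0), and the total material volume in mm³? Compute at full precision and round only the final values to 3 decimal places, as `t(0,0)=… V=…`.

span = t_max - t_min = 2.77 - 0.55 = 2.220
L(0,0) = 46, L_eff = 1 - 46/255 = 0.819608 (inverted)
t(0,0) = 2.77 - 2.220·0.819608 = 0.950
Σt over all 3·5 pixels = 176759/8500 ≈ 20.7951765
V = pitch²·Σt = 1.03²·176759/8500 = 22.062

t(0,0)=0.950 V=22.062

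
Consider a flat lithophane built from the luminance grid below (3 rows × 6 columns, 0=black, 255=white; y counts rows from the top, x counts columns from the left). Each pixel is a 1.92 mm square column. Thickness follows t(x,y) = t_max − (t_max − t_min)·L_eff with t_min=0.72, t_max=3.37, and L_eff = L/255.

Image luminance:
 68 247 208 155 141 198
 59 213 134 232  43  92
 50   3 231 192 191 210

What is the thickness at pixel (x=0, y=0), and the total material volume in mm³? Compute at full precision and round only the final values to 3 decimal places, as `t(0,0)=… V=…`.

t(0,0)=2.663 V=121.445

span = t_max - t_min = 3.37 - 0.72 = 2.650
L(0,0) = 68, L_eff = 68/255 = 0.266667
t(0,0) = 3.37 - 2.650·0.266667 = 2.663
Σt over all 3·6 pixels = 11201/340 ≈ 32.9441176
V = pitch²·Σt = 1.92²·11201/340 = 121.445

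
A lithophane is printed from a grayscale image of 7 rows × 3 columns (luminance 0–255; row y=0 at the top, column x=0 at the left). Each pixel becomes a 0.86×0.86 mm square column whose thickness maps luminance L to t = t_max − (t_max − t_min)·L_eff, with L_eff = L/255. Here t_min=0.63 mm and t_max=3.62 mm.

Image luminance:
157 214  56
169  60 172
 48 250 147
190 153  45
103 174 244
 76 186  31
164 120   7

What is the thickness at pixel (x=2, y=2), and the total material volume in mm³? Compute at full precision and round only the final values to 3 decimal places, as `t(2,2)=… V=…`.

span = t_max - t_min = 3.62 - 0.63 = 2.990
L(2,2) = 147, L_eff = 147/255 = 0.576471
t(2,2) = 3.62 - 2.990·0.576471 = 1.896
Σt over all 7·3 pixels = 92623/2125 ≈ 43.5872941
V = pitch²·Σt = 0.86²·92623/2125 = 32.237

t(2,2)=1.896 V=32.237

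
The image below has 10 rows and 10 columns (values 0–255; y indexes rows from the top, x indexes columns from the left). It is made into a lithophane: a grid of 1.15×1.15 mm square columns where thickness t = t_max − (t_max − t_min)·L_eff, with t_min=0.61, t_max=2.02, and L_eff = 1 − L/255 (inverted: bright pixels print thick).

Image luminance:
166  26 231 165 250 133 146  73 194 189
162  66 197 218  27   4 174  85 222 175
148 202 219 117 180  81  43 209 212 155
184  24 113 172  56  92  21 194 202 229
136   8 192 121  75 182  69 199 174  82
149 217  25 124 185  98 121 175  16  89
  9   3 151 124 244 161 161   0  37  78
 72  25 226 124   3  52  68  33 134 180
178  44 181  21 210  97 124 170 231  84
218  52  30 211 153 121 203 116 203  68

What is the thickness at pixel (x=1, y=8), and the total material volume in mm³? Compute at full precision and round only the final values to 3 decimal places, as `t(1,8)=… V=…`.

span = t_max - t_min = 2.02 - 0.61 = 1.410
L(1,8) = 44, L_eff = 1 - 44/255 = 0.827451 (inverted)
t(1,8) = 2.02 - 1.410·0.827451 = 0.853
Σt over all 10·10 pixels = 1119771/8500 ≈ 131.7377647
V = pitch²·Σt = 1.15²·1119771/8500 = 174.223

t(1,8)=0.853 V=174.223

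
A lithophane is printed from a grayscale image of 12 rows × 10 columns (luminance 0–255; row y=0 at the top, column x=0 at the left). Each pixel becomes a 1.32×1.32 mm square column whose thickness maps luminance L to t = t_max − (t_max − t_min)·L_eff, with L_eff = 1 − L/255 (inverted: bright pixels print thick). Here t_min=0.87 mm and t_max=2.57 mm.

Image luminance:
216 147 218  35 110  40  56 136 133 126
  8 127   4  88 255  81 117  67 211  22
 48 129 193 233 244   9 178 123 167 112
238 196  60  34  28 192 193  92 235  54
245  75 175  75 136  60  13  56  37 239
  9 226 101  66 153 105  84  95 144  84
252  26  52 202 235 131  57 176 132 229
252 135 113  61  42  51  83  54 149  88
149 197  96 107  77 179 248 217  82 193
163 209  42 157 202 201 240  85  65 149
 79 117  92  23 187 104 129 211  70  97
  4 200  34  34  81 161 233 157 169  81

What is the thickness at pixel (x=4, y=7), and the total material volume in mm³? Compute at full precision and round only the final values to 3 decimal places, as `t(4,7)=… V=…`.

span = t_max - t_min = 2.57 - 0.87 = 1.700
L(4,7) = 42, L_eff = 1 - 42/255 = 0.835294 (inverted)
t(4,7) = 2.57 - 1.700·0.835294 = 1.150
Σt over all 12·10 pixels = 15317/75 ≈ 204.2266667
V = pitch²·Σt = 1.32²·15317/75 = 355.845

t(4,7)=1.150 V=355.845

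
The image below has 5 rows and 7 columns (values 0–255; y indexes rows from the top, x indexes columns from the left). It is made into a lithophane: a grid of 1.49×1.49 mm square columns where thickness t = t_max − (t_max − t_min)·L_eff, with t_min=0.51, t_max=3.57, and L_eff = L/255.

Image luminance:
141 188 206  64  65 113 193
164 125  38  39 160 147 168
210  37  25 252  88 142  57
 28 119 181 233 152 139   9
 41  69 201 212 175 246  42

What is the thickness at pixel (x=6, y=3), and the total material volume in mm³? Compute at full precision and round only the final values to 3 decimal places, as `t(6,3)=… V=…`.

span = t_max - t_min = 3.57 - 0.51 = 3.060
L(6,3) = 9, L_eff = 9/255 = 0.035294
t(6,3) = 3.57 - 3.060·0.035294 = 3.462
Σt over all 5·7 pixels = 71.322
V = pitch²·Σt = 1.49²·71.322 = 158.342

t(6,3)=3.462 V=158.342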